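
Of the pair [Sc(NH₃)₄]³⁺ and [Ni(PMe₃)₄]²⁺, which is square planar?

[Ni(PMe₃)₄]²⁺

For [Sc(NH₃)₄]³⁺: Ligand charges: ammonia is neutral. With an overall charge of +3 the scandium centre must be in the +3 oxidation state. Group 3 minus oxidation state 3 gives a d⁰ configuration. A d⁰ ion has no crystal-field stabilisation preference between square planar and tetrahedral, so four ligands adopt the sterically favoured tetrahedral geometry. → tetrahedral.
For [Ni(PMe₃)₄]²⁺: Summing ligand charges against the +2 overall charge gives an oxidation state of +2 for nickel. Group 10 minus oxidation state 2 gives a d⁸ configuration. Trimethylphosphine is a strong-field ligand (high in the spectrochemical series). A 3d d⁸ ion with strong-field ligands gains enough CFSE to favour square planar over tetrahedral. → square planar.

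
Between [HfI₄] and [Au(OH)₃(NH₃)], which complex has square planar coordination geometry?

For [HfI₄]: Each iodide is −1; balancing the 0 overall charge requires Hf(IV). Hafnium is a group-4 element; Hf(IV) is therefore d⁰. A d⁰ ion has no crystal-field stabilisation preference between square planar and tetrahedral, so four ligands adopt the sterically favoured tetrahedral geometry. → tetrahedral.
For [Au(OH)₃(NH₃)]: Summing ligand charges against the 0 overall charge gives an oxidation state of +3 for gold. Group 11 minus oxidation state 3 gives a d⁸ configuration. A 5d d⁸ ion has a large crystal-field splitting; square planar leaves the high-energy d_{x²−y²} orbital empty and maximises CFSE. → square planar.

[Au(OH)₃(NH₃)]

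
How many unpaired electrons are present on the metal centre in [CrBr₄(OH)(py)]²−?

3 unpaired electrons

Summing ligand charges against the −2 overall charge gives an oxidation state of +3 for chromium.
Chromium is a group-6 element; Cr(III) is therefore d³.
In an octahedral field the d³ configuration is t₂g³e_g⁰ (only one arrangement possible), giving 3 unpaired electrons.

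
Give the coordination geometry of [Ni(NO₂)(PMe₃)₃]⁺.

Ligand charges: each nitro (N-bound nitrite) is −1; trimethylphosphine is neutral. With an overall charge of +1 the nickel centre must be in the +2 oxidation state.
Group 10 minus oxidation state 2 gives a d⁸ configuration.
With 4 monodentate ligands the coordination number is 4.
Nitro (N-bound nitrite) and trimethylphosphine are strong-field ligands (high in the spectrochemical series).
A 3d d⁸ ion with strong-field ligands gains enough CFSE to favour square planar over tetrahedral.

square planar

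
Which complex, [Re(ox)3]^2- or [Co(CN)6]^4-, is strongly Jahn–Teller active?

[Co(CN)6]^4-

[Re(ox)3]^2-: Ligand charges: each oxalate is −2. With an overall charge of −2 the rhenium centre must be in the +4 oxidation state. Group 7 minus oxidation state 4 gives a d³ configuration. The d³ configuration leaves the e_g set evenly filled (or empty) — no strong Jahn–Teller driving force.
[Co(CN)6]^4-: Ligand charges: each cyanide is −1. With an overall charge of −4 the cobalt centre must be in the +2 oxidation state. Co sits in group 9, so the d-electron count is 9 − 2 = 7. Cyanide is a strong-field ligand (high in the spectrochemical series) for a first-row metal, so the complex is low-spin. The t₂g⁶e_g¹ (low-spin) configuration has an unevenly filled e_g set; the Jahn–Teller theorem predicts a tetragonal distortion (typically axial elongation) to lift the degeneracy.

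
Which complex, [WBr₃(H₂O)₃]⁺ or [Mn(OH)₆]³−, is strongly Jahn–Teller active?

[WBr₃(H₂O)₃]⁺: Summing ligand charges against the +1 overall charge gives an oxidation state of +4 for tungsten. W sits in group 6, so the d-electron count is 6 − 4 = 2. The d² configuration leaves the e_g set evenly filled (or empty) — no strong Jahn–Teller driving force.
[Mn(OH)₆]³−: Each hydroxide is −1; balancing the −3 overall charge requires Mn(III). Mn sits in group 7, so the d-electron count is 7 − 3 = 4. Hydroxide is a weak-field ligand for a first-row metal, so the complex is high-spin. The t₂g³e_g¹ (high-spin) configuration has an unevenly filled e_g set; the Jahn–Teller theorem predicts a tetragonal distortion (typically axial elongation) to lift the degeneracy.

[Mn(OH)₆]³−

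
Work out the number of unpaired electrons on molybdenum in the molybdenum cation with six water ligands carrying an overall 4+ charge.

2 unpaired electrons

Ligand charges: water is neutral. With an overall charge of +4 the molybdenum centre must be in the +4 oxidation state.
Molybdenum is a group-6 element; Mo(IV) is therefore d².
In an octahedral field the d² configuration is t₂g²e_g⁰ (only one arrangement possible), giving 2 unpaired electrons.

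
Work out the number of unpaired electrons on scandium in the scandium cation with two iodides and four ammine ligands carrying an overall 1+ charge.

Ligand charges: each iodide is −1; ammonia is neutral. With an overall charge of +1 the scandium centre must be in the +3 oxidation state.
Group 3 minus oxidation state 3 gives a d⁰ configuration.
In an octahedral field the d⁰ configuration is t₂g⁰e_g⁰, giving 0 unpaired electrons.

0 unpaired electrons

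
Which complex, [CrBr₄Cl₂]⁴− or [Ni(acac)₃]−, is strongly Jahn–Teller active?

[CrBr₄Cl₂]⁴−

[CrBr₄Cl₂]⁴−: Each bromide is −1; each chloride is −1; balancing the −4 overall charge requires Cr(II). Cr sits in group 6, so the d-electron count is 6 − 2 = 4. Bromide and chloride are weak-field ligands for a first-row metal, so the complex is high-spin. The t₂g³e_g¹ (high-spin) configuration has an unevenly filled e_g set; the Jahn–Teller theorem predicts a tetragonal distortion (typically axial elongation) to lift the degeneracy.
[Ni(acac)₃]−: Summing ligand charges against the −1 overall charge gives an oxidation state of +2 for nickel. Ni sits in group 10, so the d-electron count is 10 − 2 = 8. The d⁸ configuration leaves the e_g set evenly filled (or empty) — no strong Jahn–Teller driving force.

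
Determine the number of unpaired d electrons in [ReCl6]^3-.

2

Summing ligand charges against the −3 overall charge gives an oxidation state of +3 for rhenium.
Group 7 minus oxidation state 3 gives a d⁴ configuration.
The spin state decides the count: a 5d ion has a large Δₒ and is invariably low-spin.
An octahedral low-spin d⁴ ion is t₂g⁴e_g⁰, giving 2 unpaired electrons.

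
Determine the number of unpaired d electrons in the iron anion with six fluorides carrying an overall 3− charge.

5 unpaired electrons

Each fluoride is −1; balancing the −3 overall charge requires Fe(III).
Group 8 minus oxidation state 3 gives a d⁵ configuration.
The spin state decides the count: Fluoride is a weak-field ligand for a first-row metal, so the complex is high-spin.
An octahedral high-spin d⁵ ion is t₂g³e_g², giving 5 unpaired electrons.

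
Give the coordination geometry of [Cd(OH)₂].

linear

Summing ligand charges against the 0 overall charge gives an oxidation state of +2 for cadmium.
Cd sits in group 12, so the d-electron count is 12 − 2 = 10.
Coordination number: 2.
A d¹⁰ ion with only two ligands adopts a linear arrangement (sp hybridisation; no CFSE preference).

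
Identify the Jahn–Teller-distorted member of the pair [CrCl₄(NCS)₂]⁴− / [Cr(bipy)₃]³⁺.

[CrCl₄(NCS)₂]⁴−: Each chloride is −1; each isothiocyanate is −1; balancing the −4 overall charge requires Cr(II). Cr sits in group 6, so the d-electron count is 6 − 2 = 4. Chloride and isothiocyanate are weak-field ligands for a first-row metal, so the complex is high-spin. The t₂g³e_g¹ (high-spin) configuration has an unevenly filled e_g set; the Jahn–Teller theorem predicts a tetragonal distortion (typically axial elongation) to lift the degeneracy.
[Cr(bipy)₃]³⁺: Summing ligand charges against the +3 overall charge gives an oxidation state of +3 for chromium. Group 6 minus oxidation state 3 gives a d³ configuration. The d³ configuration leaves the e_g set evenly filled (or empty) — no strong Jahn–Teller driving force.

[CrCl₄(NCS)₂]⁴−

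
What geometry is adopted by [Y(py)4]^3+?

tetrahedral

Ligand charges: pyridine is neutral. With an overall charge of +3 the yttrium centre must be in the +3 oxidation state.
Y sits in group 3, so the d-electron count is 3 − 3 = 0.
Coordination number: 4.
A d⁰ ion has no crystal-field stabilisation preference between square planar and tetrahedral, so four ligands adopt the sterically favoured tetrahedral geometry.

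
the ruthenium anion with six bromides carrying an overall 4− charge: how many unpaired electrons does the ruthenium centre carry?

0 unpaired electrons

Ligand charges: each bromide is −1. With an overall charge of −4 the ruthenium centre must be in the +2 oxidation state.
Ruthenium is a group-8 element; Ru(II) is therefore d⁶.
The spin state decides the count: a 4d ion has a large Δₒ and is invariably low-spin.
An octahedral low-spin d⁶ ion is t₂g⁶e_g⁰, giving 0 unpaired electrons.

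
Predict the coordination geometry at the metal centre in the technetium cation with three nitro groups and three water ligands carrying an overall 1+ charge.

Summing ligand charges against the +1 overall charge gives an oxidation state of +4 for technetium.
Tc sits in group 7, so the d-electron count is 7 − 4 = 3.
With 6 monodentate ligands the coordination number is 6.
Six donors around a single metal centre give an octahedral coordination sphere.

octahedral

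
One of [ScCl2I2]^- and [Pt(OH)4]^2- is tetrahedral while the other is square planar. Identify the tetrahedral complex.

[ScCl2I2]^-

For [ScCl2I2]^-: Each chloride is −1; each iodide is −1; balancing the −1 overall charge requires Sc(III). Group 3 minus oxidation state 3 gives a d⁰ configuration. A d⁰ ion has no crystal-field stabilisation preference between square planar and tetrahedral, so four ligands adopt the sterically favoured tetrahedral geometry. → tetrahedral.
For [Pt(OH)4]^2-: Ligand charges: each hydroxide is −1. With an overall charge of −2 the platinum centre must be in the +2 oxidation state. Platinum is a group-10 element; Pt(II) is therefore d⁸. A 5d d⁸ ion has a large crystal-field splitting; square planar leaves the high-energy d_{x²−y²} orbital empty and maximises CFSE. → square planar.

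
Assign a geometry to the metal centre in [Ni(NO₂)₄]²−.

Ligand charges: each nitro (N-bound nitrite) is −1. With an overall charge of −2 the nickel centre must be in the +2 oxidation state.
Nickel is a group-10 element; Ni(II) is therefore d⁸.
Coordination number: 4.
Nitro (N-bound nitrite) is a strong-field ligand (high in the spectrochemical series).
A 3d d⁸ ion with strong-field ligands gains enough CFSE to favour square planar over tetrahedral.

square planar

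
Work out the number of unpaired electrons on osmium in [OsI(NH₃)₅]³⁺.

2

Ligand charges: each iodide is −1; ammonia is neutral. With an overall charge of +3 the osmium centre must be in the +4 oxidation state.
Osmium is a group-8 element; Os(IV) is therefore d⁴.
The spin state decides the count: a 5d ion has a large Δₒ and is invariably low-spin.
An octahedral low-spin d⁴ ion is t₂g⁴e_g⁰, giving 2 unpaired electrons.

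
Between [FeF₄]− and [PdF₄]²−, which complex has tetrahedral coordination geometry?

For [FeF₄]−: Summing ligand charges against the −1 overall charge gives an oxidation state of +3 for iron. Fe sits in group 8, so the d-electron count is 8 − 3 = 5. A high-spin d⁵ ion has zero CFSE in either geometry, so four ligands adopt the sterically favoured tetrahedral geometry. → tetrahedral.
For [PdF₄]²−: Summing ligand charges against the −2 overall charge gives an oxidation state of +2 for palladium. Palladium is a group-10 element; Pd(II) is therefore d⁸. A 4d d⁸ ion has a large crystal-field splitting; square planar leaves the high-energy d_{x²−y²} orbital empty and maximises CFSE. → square planar.

[FeF₄]−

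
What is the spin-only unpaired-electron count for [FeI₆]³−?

Ligand charges: each iodide is −1. With an overall charge of −3 the iron centre must be in the +3 oxidation state.
Iron is a group-8 element; Fe(III) is therefore d⁵.
The spin state decides the count: Iodide is a weak-field ligand for a first-row metal, so the complex is high-spin.
An octahedral high-spin d⁵ ion is t₂g³e_g², giving 5 unpaired electrons.

5 unpaired electrons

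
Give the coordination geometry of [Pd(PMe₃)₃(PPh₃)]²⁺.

square planar

Ligand charges: trimethylphosphine is neutral; triphenylphosphine is neutral. With an overall charge of +2 the palladium centre must be in the +2 oxidation state.
Group 10 minus oxidation state 2 gives a d⁸ configuration.
Coordination number: 4.
A 4d d⁸ ion has a large crystal-field splitting; square planar leaves the high-energy d_{x²−y²} orbital empty and maximises CFSE.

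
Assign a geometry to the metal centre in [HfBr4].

Summing ligand charges against the 0 overall charge gives an oxidation state of +4 for hafnium.
Hf sits in group 4, so the d-electron count is 4 − 4 = 0.
With 4 monodentate ligands the coordination number is 4.
A d⁰ ion has no crystal-field stabilisation preference between square planar and tetrahedral, so four ligands adopt the sterically favoured tetrahedral geometry.

tetrahedral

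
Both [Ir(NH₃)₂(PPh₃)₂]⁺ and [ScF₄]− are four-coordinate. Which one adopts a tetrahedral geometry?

[ScF₄]−

For [Ir(NH₃)₂(PPh₃)₂]⁺: Ammonia is neutral; triphenylphosphine is neutral; balancing the +1 overall charge requires Ir(I). Ir sits in group 9, so the d-electron count is 9 − 1 = 8. A 5d d⁸ ion has a large crystal-field splitting; square planar leaves the high-energy d_{x²−y²} orbital empty and maximises CFSE. → square planar.
For [ScF₄]−: Summing ligand charges against the −1 overall charge gives an oxidation state of +3 for scandium. Sc sits in group 3, so the d-electron count is 3 − 3 = 0. A d⁰ ion has no crystal-field stabilisation preference between square planar and tetrahedral, so four ligands adopt the sterically favoured tetrahedral geometry. → tetrahedral.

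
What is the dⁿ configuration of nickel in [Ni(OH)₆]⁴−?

d⁸

Each hydroxide is −1; balancing the −4 overall charge requires Ni(II).
Ni sits in group 10, so the d-electron count is 10 − 2 = 8.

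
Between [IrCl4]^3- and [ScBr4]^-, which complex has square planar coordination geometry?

[IrCl4]^3-

For [IrCl4]^3-: Ligand charges: each chloride is −1. With an overall charge of −3 the iridium centre must be in the +1 oxidation state. Iridium is a group-9 element; Ir(I) is therefore d⁸. A 5d d⁸ ion has a large crystal-field splitting; square planar leaves the high-energy d_{x²−y²} orbital empty and maximises CFSE. → square planar.
For [ScBr4]^-: Ligand charges: each bromide is −1. With an overall charge of −1 the scandium centre must be in the +3 oxidation state. Sc sits in group 3, so the d-electron count is 3 − 3 = 0. A d⁰ ion has no crystal-field stabilisation preference between square planar and tetrahedral, so four ligands adopt the sterically favoured tetrahedral geometry. → tetrahedral.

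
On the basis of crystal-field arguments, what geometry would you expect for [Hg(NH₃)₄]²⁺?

tetrahedral

Ligand charges: ammonia is neutral. With an overall charge of +2 the mercury centre must be in the +2 oxidation state.
Hg sits in group 12, so the d-electron count is 12 − 2 = 10.
Coordination number: 4.
A d¹⁰ ion has no crystal-field stabilisation preference between square planar and tetrahedral, so four ligands adopt the sterically favoured tetrahedral geometry.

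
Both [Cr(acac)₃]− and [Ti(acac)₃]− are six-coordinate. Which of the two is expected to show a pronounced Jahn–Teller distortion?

[Cr(acac)₃]−

[Cr(acac)₃]−: Each acetylacetonate is −1; balancing the −1 overall charge requires Cr(II). Cr sits in group 6, so the d-electron count is 6 − 2 = 4. Acetylacetonate is a weak-field ligand for a first-row metal, so the complex is high-spin. The t₂g³e_g¹ (high-spin) configuration has an unevenly filled e_g set; the Jahn–Teller theorem predicts a tetragonal distortion (typically axial elongation) to lift the degeneracy.
[Ti(acac)₃]−: Summing ligand charges against the −1 overall charge gives an oxidation state of +2 for titanium. Titanium is a group-4 element; Ti(II) is therefore d². The d² configuration leaves the e_g set evenly filled (or empty) — no strong Jahn–Teller driving force.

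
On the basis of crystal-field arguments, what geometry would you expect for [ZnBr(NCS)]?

linear

Summing ligand charges against the 0 overall charge gives an oxidation state of +2 for zinc.
Zinc is a group-12 element; Zn(II) is therefore d¹⁰.
Coordination number: 2.
A d¹⁰ ion with only two ligands adopts a linear arrangement (sp hybridisation; no CFSE preference).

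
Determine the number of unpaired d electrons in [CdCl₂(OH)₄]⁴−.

Each chloride is −1; each hydroxide is −1; balancing the −4 overall charge requires Cd(II).
Cd sits in group 12, so the d-electron count is 12 − 2 = 10.
In an octahedral field the d¹⁰ configuration is t₂g⁶e_g⁴, giving 0 unpaired electrons.

0 unpaired electrons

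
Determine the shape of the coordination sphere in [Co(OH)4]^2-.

tetrahedral

Summing ligand charges against the −2 overall charge gives an oxidation state of +2 for cobalt.
Cobalt is a group-9 element; Co(II) is therefore d⁷.
With 4 monodentate ligands the coordination number is 4.
Hydroxide is a weak-field ligand.
For a high-spin 3d d⁷ ion with weak-field ligands the small Δₜ gives little square-planar CFSE advantage, so four ligands adopt the sterically favoured tetrahedral geometry.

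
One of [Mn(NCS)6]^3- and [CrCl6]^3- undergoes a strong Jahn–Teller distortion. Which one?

[Mn(NCS)6]^3-

[Mn(NCS)6]^3-: Summing ligand charges against the −3 overall charge gives an oxidation state of +3 for manganese. Mn sits in group 7, so the d-electron count is 7 − 3 = 4. Isothiocyanate is a weak-field ligand for a first-row metal, so the complex is high-spin. The t₂g³e_g¹ (high-spin) configuration has an unevenly filled e_g set; the Jahn–Teller theorem predicts a tetragonal distortion (typically axial elongation) to lift the degeneracy.
[CrCl6]^3-: Each chloride is −1; balancing the −3 overall charge requires Cr(III). Chromium is a group-6 element; Cr(III) is therefore d³. The d³ configuration leaves the e_g set evenly filled (or empty) — no strong Jahn–Teller driving force.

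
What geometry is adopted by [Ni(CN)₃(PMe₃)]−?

square planar

Ligand charges: each cyanide is −1; trimethylphosphine is neutral. With an overall charge of −1 the nickel centre must be in the +2 oxidation state.
Ni sits in group 10, so the d-electron count is 10 − 2 = 8.
With 4 monodentate ligands the coordination number is 4.
Cyanide and trimethylphosphine are strong-field ligands (high in the spectrochemical series).
A 3d d⁸ ion with strong-field ligands gains enough CFSE to favour square planar over tetrahedral.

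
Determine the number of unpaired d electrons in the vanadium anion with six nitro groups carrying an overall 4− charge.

Summing ligand charges against the −4 overall charge gives an oxidation state of +2 for vanadium.
Vanadium is a group-5 element; V(II) is therefore d³.
In an octahedral field the d³ configuration is t₂g³e_g⁰ (only one arrangement possible), giving 3 unpaired electrons.

3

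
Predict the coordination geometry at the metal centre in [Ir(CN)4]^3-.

square planar

Each cyanide is −1; balancing the −3 overall charge requires Ir(I).
Group 9 minus oxidation state 1 gives a d⁸ configuration.
Coordination number: 4.
A 5d d⁸ ion has a large crystal-field splitting; square planar leaves the high-energy d_{x²−y²} orbital empty and maximises CFSE.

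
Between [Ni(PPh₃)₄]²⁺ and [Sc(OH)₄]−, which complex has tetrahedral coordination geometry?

For [Ni(PPh₃)₄]²⁺: Summing ligand charges against the +2 overall charge gives an oxidation state of +2 for nickel. Nickel is a group-10 element; Ni(II) is therefore d⁸. Triphenylphosphine is a strong-field ligand (high in the spectrochemical series). A 3d d⁸ ion with strong-field ligands gains enough CFSE to favour square planar over tetrahedral. → square planar.
For [Sc(OH)₄]−: Each hydroxide is −1; balancing the −1 overall charge requires Sc(III). Group 3 minus oxidation state 3 gives a d⁰ configuration. A d⁰ ion has no crystal-field stabilisation preference between square planar and tetrahedral, so four ligands adopt the sterically favoured tetrahedral geometry. → tetrahedral.

[Sc(OH)₄]−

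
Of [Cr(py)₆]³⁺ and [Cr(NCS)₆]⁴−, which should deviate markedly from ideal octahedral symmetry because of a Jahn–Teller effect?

[Cr(NCS)₆]⁴−

[Cr(py)₆]³⁺: Ligand charges: pyridine is neutral. With an overall charge of +3 the chromium centre must be in the +3 oxidation state. Group 6 minus oxidation state 3 gives a d³ configuration. The d³ configuration leaves the e_g set evenly filled (or empty) — no strong Jahn–Teller driving force.
[Cr(NCS)₆]⁴−: Each isothiocyanate is −1; balancing the −4 overall charge requires Cr(II). Chromium is a group-6 element; Cr(II) is therefore d⁴. Isothiocyanate is a weak-field ligand for a first-row metal, so the complex is high-spin. The t₂g³e_g¹ (high-spin) configuration has an unevenly filled e_g set; the Jahn–Teller theorem predicts a tetragonal distortion (typically axial elongation) to lift the degeneracy.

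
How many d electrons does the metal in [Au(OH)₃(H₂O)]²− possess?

Each hydroxide is −1; water is neutral; balancing the −2 overall charge requires Au(I).
Gold is a group-11 element; Au(I) is therefore d¹⁰.

d¹⁰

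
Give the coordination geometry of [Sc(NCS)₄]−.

tetrahedral

Ligand charges: each isothiocyanate is −1. With an overall charge of −1 the scandium centre must be in the +3 oxidation state.
Scandium is a group-3 element; Sc(III) is therefore d⁰.
With 4 monodentate ligands the coordination number is 4.
A d⁰ ion has no crystal-field stabilisation preference between square planar and tetrahedral, so four ligands adopt the sterically favoured tetrahedral geometry.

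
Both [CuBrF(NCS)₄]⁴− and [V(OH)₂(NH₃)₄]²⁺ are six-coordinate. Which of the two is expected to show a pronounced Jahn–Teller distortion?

[CuBrF(NCS)₄]⁴−

[CuBrF(NCS)₄]⁴−: Each bromide is −1; each fluoride is −1; each isothiocyanate is −1; balancing the −4 overall charge requires Cu(II). Group 11 minus oxidation state 2 gives a d⁹ configuration. The t₂g⁶e_g³ configuration has an unevenly filled e_g set; the Jahn–Teller theorem predicts a tetragonal distortion (typically axial elongation) to lift the degeneracy.
[V(OH)₂(NH₃)₄]²⁺: Summing ligand charges against the +2 overall charge gives an oxidation state of +4 for vanadium. Group 5 minus oxidation state 4 gives a d¹ configuration. The d¹ configuration leaves the e_g set evenly filled (or empty) — no strong Jahn–Teller driving force.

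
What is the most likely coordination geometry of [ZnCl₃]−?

trigonal planar

Ligand charges: each chloride is −1. With an overall charge of −1 the zinc centre must be in the +2 oxidation state.
Group 12 minus oxidation state 2 gives a d¹⁰ configuration.
With 3 monodentate ligands the coordination number is 3.
Three ligands around a d¹⁰ centre minimise repulsion in a trigonal-planar arrangement.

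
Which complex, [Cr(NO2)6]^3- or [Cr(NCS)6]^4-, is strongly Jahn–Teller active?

[Cr(NO2)6]^3-: Summing ligand charges against the −3 overall charge gives an oxidation state of +3 for chromium. Chromium is a group-6 element; Cr(III) is therefore d³. The d³ configuration leaves the e_g set evenly filled (or empty) — no strong Jahn–Teller driving force.
[Cr(NCS)6]^4-: Summing ligand charges against the −4 overall charge gives an oxidation state of +2 for chromium. Group 6 minus oxidation state 2 gives a d⁴ configuration. Isothiocyanate is a weak-field ligand for a first-row metal, so the complex is high-spin. The t₂g³e_g¹ (high-spin) configuration has an unevenly filled e_g set; the Jahn–Teller theorem predicts a tetragonal distortion (typically axial elongation) to lift the degeneracy.

[Cr(NCS)6]^4-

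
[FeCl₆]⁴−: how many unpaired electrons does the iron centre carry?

Ligand charges: each chloride is −1. With an overall charge of −4 the iron centre must be in the +2 oxidation state.
Iron is a group-8 element; Fe(II) is therefore d⁶.
The spin state decides the count: Chloride is a weak-field ligand for a first-row metal, so the complex is high-spin.
An octahedral high-spin d⁶ ion is t₂g⁴e_g², giving 4 unpaired electrons.

4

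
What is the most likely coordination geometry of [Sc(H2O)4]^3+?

Water is neutral; balancing the +3 overall charge requires Sc(III).
Scandium is a group-3 element; Sc(III) is therefore d⁰.
With 4 monodentate ligands the coordination number is 4.
A d⁰ ion has no crystal-field stabilisation preference between square planar and tetrahedral, so four ligands adopt the sterically favoured tetrahedral geometry.

tetrahedral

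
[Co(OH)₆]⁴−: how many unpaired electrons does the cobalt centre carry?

Ligand charges: each hydroxide is −1. With an overall charge of −4 the cobalt centre must be in the +2 oxidation state.
Group 9 minus oxidation state 2 gives a d⁷ configuration.
The spin state decides the count: Hydroxide is a weak-field ligand for a first-row metal, so the complex is high-spin.
An octahedral high-spin d⁷ ion is t₂g⁵e_g², giving 3 unpaired electrons.

3 unpaired electrons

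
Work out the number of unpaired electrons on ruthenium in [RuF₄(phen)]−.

1

Ligand charges: each fluoride is −1; 1,10-phenanthroline is neutral. With an overall charge of −1 the ruthenium centre must be in the +3 oxidation state.
Ru sits in group 8, so the d-electron count is 8 − 3 = 5.
Counting donor atoms: 4×fluoride (monodentate) → 4 donors; 1×1,10-phenanthroline (bidentate) → 2 donors. Coordination number = 6.
The spin state decides the count: a 4d ion has a large Δₒ and is invariably low-spin.
An octahedral low-spin d⁵ ion is t₂g⁵e_g⁰, giving 1 unpaired electron.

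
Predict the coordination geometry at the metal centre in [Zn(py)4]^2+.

tetrahedral

Summing ligand charges against the +2 overall charge gives an oxidation state of +2 for zinc.
Zn sits in group 12, so the d-electron count is 12 − 2 = 10.
With 4 monodentate ligands the coordination number is 4.
A d¹⁰ ion has no crystal-field stabilisation preference between square planar and tetrahedral, so four ligands adopt the sterically favoured tetrahedral geometry.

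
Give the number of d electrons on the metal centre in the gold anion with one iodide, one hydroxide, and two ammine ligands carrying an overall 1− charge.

Ligand charges: each iodide is −1; each hydroxide is −1; ammonia is neutral. With an overall charge of −1 the gold centre must be in the +1 oxidation state.
Group 11 minus oxidation state 1 gives a d¹⁰ configuration.

d¹⁰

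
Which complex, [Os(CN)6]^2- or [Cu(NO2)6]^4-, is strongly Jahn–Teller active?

[Cu(NO2)6]^4-

[Os(CN)6]^2-: Each cyanide is −1; balancing the −2 overall charge requires Os(IV). Osmium is a group-8 element; Os(IV) is therefore d⁴. A 5d ion has a large Δₒ and is invariably low-spin. The d⁴ configuration leaves the e_g set evenly filled (or empty) — no strong Jahn–Teller driving force.
[Cu(NO2)6]^4-: Summing ligand charges against the −4 overall charge gives an oxidation state of +2 for copper. Group 11 minus oxidation state 2 gives a d⁹ configuration. The t₂g⁶e_g³ configuration has an unevenly filled e_g set; the Jahn–Teller theorem predicts a tetragonal distortion (typically axial elongation) to lift the degeneracy.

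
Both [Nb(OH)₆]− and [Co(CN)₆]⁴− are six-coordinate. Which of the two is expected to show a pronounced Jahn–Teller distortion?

[Nb(OH)₆]−: Each hydroxide is −1; balancing the −1 overall charge requires Nb(V). Nb sits in group 5, so the d-electron count is 5 − 5 = 0. The d⁰ configuration leaves the e_g set evenly filled (or empty) — no strong Jahn–Teller driving force.
[Co(CN)₆]⁴−: Ligand charges: each cyanide is −1. With an overall charge of −4 the cobalt centre must be in the +2 oxidation state. Cobalt is a group-9 element; Co(II) is therefore d⁷. Cyanide is a strong-field ligand (high in the spectrochemical series) for a first-row metal, so the complex is low-spin. The t₂g⁶e_g¹ (low-spin) configuration has an unevenly filled e_g set; the Jahn–Teller theorem predicts a tetragonal distortion (typically axial elongation) to lift the degeneracy.

[Co(CN)₆]⁴−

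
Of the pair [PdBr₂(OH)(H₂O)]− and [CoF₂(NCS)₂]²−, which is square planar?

[PdBr₂(OH)(H₂O)]−

For [PdBr₂(OH)(H₂O)]−: Each bromide is −1; each hydroxide is −1; water is neutral; balancing the −1 overall charge requires Pd(II). Pd sits in group 10, so the d-electron count is 10 − 2 = 8. A 4d d⁸ ion has a large crystal-field splitting; square planar leaves the high-energy d_{x²−y²} orbital empty and maximises CFSE. → square planar.
For [CoF₂(NCS)₂]²−: Each fluoride is −1; each isothiocyanate is −1; balancing the −2 overall charge requires Co(II). Co sits in group 9, so the d-electron count is 9 − 2 = 7. For a high-spin 3d d⁷ ion with weak-field ligands the small Δₜ gives little square-planar CFSE advantage, so four ligands adopt the sterically favoured tetrahedral geometry. → tetrahedral.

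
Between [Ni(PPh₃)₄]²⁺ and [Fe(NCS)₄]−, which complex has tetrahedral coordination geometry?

[Fe(NCS)₄]−

For [Ni(PPh₃)₄]²⁺: Summing ligand charges against the +2 overall charge gives an oxidation state of +2 for nickel. Group 10 minus oxidation state 2 gives a d⁸ configuration. Triphenylphosphine is a strong-field ligand (high in the spectrochemical series). A 3d d⁸ ion with strong-field ligands gains enough CFSE to favour square planar over tetrahedral. → square planar.
For [Fe(NCS)₄]−: Summing ligand charges against the −1 overall charge gives an oxidation state of +3 for iron. Group 8 minus oxidation state 3 gives a d⁵ configuration. A high-spin d⁵ ion has zero CFSE in either geometry, so four ligands adopt the sterically favoured tetrahedral geometry. → tetrahedral.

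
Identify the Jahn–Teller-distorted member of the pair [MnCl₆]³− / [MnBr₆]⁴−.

[MnCl₆]³−: Ligand charges: each chloride is −1. With an overall charge of −3 the manganese centre must be in the +3 oxidation state. Mn sits in group 7, so the d-electron count is 7 − 3 = 4. Chloride is a weak-field ligand for a first-row metal, so the complex is high-spin. The t₂g³e_g¹ (high-spin) configuration has an unevenly filled e_g set; the Jahn–Teller theorem predicts a tetragonal distortion (typically axial elongation) to lift the degeneracy.
[MnBr₆]⁴−: Summing ligand charges against the −4 overall charge gives an oxidation state of +2 for manganese. Mn sits in group 7, so the d-electron count is 7 − 2 = 5. Bromide is a weak-field ligand for a first-row metal, so the complex is high-spin. The d⁵ configuration leaves the e_g set evenly filled (or empty) — no strong Jahn–Teller driving force.

[MnCl₆]³−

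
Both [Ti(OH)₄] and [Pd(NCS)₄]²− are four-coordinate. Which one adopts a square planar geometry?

[Pd(NCS)₄]²−

For [Ti(OH)₄]: Summing ligand charges against the 0 overall charge gives an oxidation state of +4 for titanium. Ti sits in group 4, so the d-electron count is 4 − 4 = 0. A d⁰ ion has no crystal-field stabilisation preference between square planar and tetrahedral, so four ligands adopt the sterically favoured tetrahedral geometry. → tetrahedral.
For [Pd(NCS)₄]²−: Ligand charges: each isothiocyanate is −1. With an overall charge of −2 the palladium centre must be in the +2 oxidation state. Palladium is a group-10 element; Pd(II) is therefore d⁸. A 4d d⁸ ion has a large crystal-field splitting; square planar leaves the high-energy d_{x²−y²} orbital empty and maximises CFSE. → square planar.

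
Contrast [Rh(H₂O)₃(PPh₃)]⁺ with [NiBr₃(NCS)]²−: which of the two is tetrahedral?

For [Rh(H₂O)₃(PPh₃)]⁺: Water is neutral; triphenylphosphine is neutral; balancing the +1 overall charge requires Rh(I). Group 9 minus oxidation state 1 gives a d⁸ configuration. A 4d d⁸ ion has a large crystal-field splitting; square planar leaves the high-energy d_{x²−y²} orbital empty and maximises CFSE. → square planar.
For [NiBr₃(NCS)]²−: Summing ligand charges against the −2 overall charge gives an oxidation state of +2 for nickel. Group 10 minus oxidation state 2 gives a d⁸ configuration. Bromide and isothiocyanate are weak-field ligands. With weak-field ligands the CFSE gain from square planar is small, so a 3d d⁸ ion takes the sterically preferred tetrahedral geometry. → tetrahedral.

[NiBr₃(NCS)]²−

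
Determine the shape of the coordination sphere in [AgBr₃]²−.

Each bromide is −1; balancing the −2 overall charge requires Ag(I).
Silver is a group-11 element; Ag(I) is therefore d¹⁰.
Coordination number: 3.
Three ligands around a d¹⁰ centre minimise repulsion in a trigonal-planar arrangement.

trigonal planar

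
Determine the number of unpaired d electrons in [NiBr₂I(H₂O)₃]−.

2 unpaired electrons

Each bromide is −1; each iodide is −1; water is neutral; balancing the −1 overall charge requires Ni(II).
Nickel is a group-10 element; Ni(II) is therefore d⁸.
In an octahedral field the d⁸ configuration is t₂g⁶e_g² (only one arrangement possible), giving 2 unpaired electrons.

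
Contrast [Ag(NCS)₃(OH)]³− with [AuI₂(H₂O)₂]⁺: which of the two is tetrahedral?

[Ag(NCS)₃(OH)]³−

For [Ag(NCS)₃(OH)]³−: Each isothiocyanate is −1; each hydroxide is −1; balancing the −3 overall charge requires Ag(I). Silver is a group-11 element; Ag(I) is therefore d¹⁰. A d¹⁰ ion has no crystal-field stabilisation preference between square planar and tetrahedral, so four ligands adopt the sterically favoured tetrahedral geometry. → tetrahedral.
For [AuI₂(H₂O)₂]⁺: Summing ligand charges against the +1 overall charge gives an oxidation state of +3 for gold. Group 11 minus oxidation state 3 gives a d⁸ configuration. A 5d d⁸ ion has a large crystal-field splitting; square planar leaves the high-energy d_{x²−y²} orbital empty and maximises CFSE. → square planar.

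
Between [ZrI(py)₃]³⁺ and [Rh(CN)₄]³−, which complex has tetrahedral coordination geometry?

For [ZrI(py)₃]³⁺: Summing ligand charges against the +3 overall charge gives an oxidation state of +4 for zirconium. Zr sits in group 4, so the d-electron count is 4 − 4 = 0. A d⁰ ion has no crystal-field stabilisation preference between square planar and tetrahedral, so four ligands adopt the sterically favoured tetrahedral geometry. → tetrahedral.
For [Rh(CN)₄]³−: Summing ligand charges against the −3 overall charge gives an oxidation state of +1 for rhodium. Rh sits in group 9, so the d-electron count is 9 − 1 = 8. A 4d d⁸ ion has a large crystal-field splitting; square planar leaves the high-energy d_{x²−y²} orbital empty and maximises CFSE. → square planar.

[ZrI(py)₃]³⁺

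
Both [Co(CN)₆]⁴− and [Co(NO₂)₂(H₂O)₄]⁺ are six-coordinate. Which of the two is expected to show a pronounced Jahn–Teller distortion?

[Co(CN)₆]⁴−

[Co(CN)₆]⁴−: Each cyanide is −1; balancing the −4 overall charge requires Co(II). Co sits in group 9, so the d-electron count is 9 − 2 = 7. Cyanide is a strong-field ligand (high in the spectrochemical series) for a first-row metal, so the complex is low-spin. The t₂g⁶e_g¹ (low-spin) configuration has an unevenly filled e_g set; the Jahn–Teller theorem predicts a tetragonal distortion (typically axial elongation) to lift the degeneracy.
[Co(NO₂)₂(H₂O)₄]⁺: Each nitro (N-bound nitrite) is −1; water is neutral; balancing the +1 overall charge requires Co(III). Cobalt is a group-9 element; Co(III) is therefore d⁶. Co(III) has an exceptionally large octahedral splitting and is low-spin with essentially every ligand except fluoride. The d⁶ configuration leaves the e_g set evenly filled (or empty) — no strong Jahn–Teller driving force.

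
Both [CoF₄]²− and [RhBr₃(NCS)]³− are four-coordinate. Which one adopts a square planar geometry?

For [CoF₄]²−: Ligand charges: each fluoride is −1. With an overall charge of −2 the cobalt centre must be in the +2 oxidation state. Cobalt is a group-9 element; Co(II) is therefore d⁷. For a high-spin 3d d⁷ ion with weak-field ligands the small Δₜ gives little square-planar CFSE advantage, so four ligands adopt the sterically favoured tetrahedral geometry. → tetrahedral.
For [RhBr₃(NCS)]³−: Summing ligand charges against the −3 overall charge gives an oxidation state of +1 for rhodium. Rh sits in group 9, so the d-electron count is 9 − 1 = 8. A 4d d⁸ ion has a large crystal-field splitting; square planar leaves the high-energy d_{x²−y²} orbital empty and maximises CFSE. → square planar.

[RhBr₃(NCS)]³−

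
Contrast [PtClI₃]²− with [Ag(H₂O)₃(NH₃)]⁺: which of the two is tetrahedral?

For [PtClI₃]²−: Each chloride is −1; each iodide is −1; balancing the −2 overall charge requires Pt(II). Group 10 minus oxidation state 2 gives a d⁸ configuration. A 5d d⁸ ion has a large crystal-field splitting; square planar leaves the high-energy d_{x²−y²} orbital empty and maximises CFSE. → square planar.
For [Ag(H₂O)₃(NH₃)]⁺: Ligand charges: water is neutral; ammonia is neutral. With an overall charge of +1 the silver centre must be in the +1 oxidation state. Silver is a group-11 element; Ag(I) is therefore d¹⁰. A d¹⁰ ion has no crystal-field stabilisation preference between square planar and tetrahedral, so four ligands adopt the sterically favoured tetrahedral geometry. → tetrahedral.

[Ag(H₂O)₃(NH₃)]⁺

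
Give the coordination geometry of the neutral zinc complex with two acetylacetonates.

tetrahedral

Ligand charges: each acetylacetonate is −1. With an overall charge of 0 the zinc centre must be in the +2 oxidation state.
Zn sits in group 12, so the d-electron count is 12 − 2 = 10.
Counting donor atoms: 2×acetylacetonate (bidentate) → 4 donors. Coordination number = 4.
A d¹⁰ ion has no crystal-field stabilisation preference between square planar and tetrahedral, so four ligands adopt the sterically favoured tetrahedral geometry.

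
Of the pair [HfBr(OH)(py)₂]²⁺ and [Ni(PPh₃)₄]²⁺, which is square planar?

For [HfBr(OH)(py)₂]²⁺: Each bromide is −1; each hydroxide is −1; pyridine is neutral; balancing the +2 overall charge requires Hf(IV). Hafnium is a group-4 element; Hf(IV) is therefore d⁰. A d⁰ ion has no crystal-field stabilisation preference between square planar and tetrahedral, so four ligands adopt the sterically favoured tetrahedral geometry. → tetrahedral.
For [Ni(PPh₃)₄]²⁺: Ligand charges: triphenylphosphine is neutral. With an overall charge of +2 the nickel centre must be in the +2 oxidation state. Ni sits in group 10, so the d-electron count is 10 − 2 = 8. Triphenylphosphine is a strong-field ligand (high in the spectrochemical series). A 3d d⁸ ion with strong-field ligands gains enough CFSE to favour square planar over tetrahedral. → square planar.

[Ni(PPh₃)₄]²⁺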